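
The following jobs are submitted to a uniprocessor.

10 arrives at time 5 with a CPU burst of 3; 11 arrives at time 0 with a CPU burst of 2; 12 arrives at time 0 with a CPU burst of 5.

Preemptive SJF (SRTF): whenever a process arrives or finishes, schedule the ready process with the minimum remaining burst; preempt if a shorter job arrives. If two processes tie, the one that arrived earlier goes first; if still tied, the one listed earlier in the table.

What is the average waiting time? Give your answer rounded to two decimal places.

Timeline: | 11 0-2 | 12 2-7 | 10 7-10 |
Completion: 10=10  11=2  12=7
Turnaround (C−A): 10=5  11=2  12=7
Waiting times: 10=2, 11=0, 12=2
Average waiting = (2+0+2) / 3 = 4/3 = 1.33

1.33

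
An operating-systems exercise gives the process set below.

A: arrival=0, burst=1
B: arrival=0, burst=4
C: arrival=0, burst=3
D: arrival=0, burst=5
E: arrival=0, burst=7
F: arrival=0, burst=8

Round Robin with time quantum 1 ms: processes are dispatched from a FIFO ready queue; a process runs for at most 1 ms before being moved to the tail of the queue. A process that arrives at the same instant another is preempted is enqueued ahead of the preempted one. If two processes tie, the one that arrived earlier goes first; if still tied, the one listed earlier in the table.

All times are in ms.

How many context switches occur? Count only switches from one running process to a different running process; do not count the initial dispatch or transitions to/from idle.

26

Gantt: | A 0-1 | B 1-2 | C 2-3 | D 3-4 | E 4-5 | F 5-6 | B 6-7 | C 7-8 | D 8-9 | E 9-10 | F 10-11 | B 11-12 | C 12-13 | D 13-14 | E 14-15 | F 15-16 | B 16-17 | D 17-18 | E 18-19 | F 19-20 | D 20-21 | E 21-22 | F 22-23 | E 23-24 | F 24-25 | E 25-26 | F 26-28 |
Completion: A=1  B=17  C=13  D=21  E=26  F=28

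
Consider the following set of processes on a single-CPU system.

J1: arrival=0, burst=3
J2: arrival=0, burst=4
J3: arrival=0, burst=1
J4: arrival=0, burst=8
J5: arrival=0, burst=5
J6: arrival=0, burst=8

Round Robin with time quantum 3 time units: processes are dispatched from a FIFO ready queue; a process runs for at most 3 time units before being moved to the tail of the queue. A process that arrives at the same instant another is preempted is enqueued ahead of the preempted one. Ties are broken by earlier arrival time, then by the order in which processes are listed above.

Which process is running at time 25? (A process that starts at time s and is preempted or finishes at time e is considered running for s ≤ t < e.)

J4

Schedule: | J1 0-3 | J2 3-6 | J3 6-7 | J4 7-10 | J5 10-13 | J6 13-16 | J2 16-17 | J4 17-20 | J5 20-22 | J6 22-25 | J4 25-27 | J6 27-29 |
Completion: J1=3  J2=17  J3=7  J4=27  J5=22  J6=29
Turnaround (C−A): J1=3  J2=17  J3=7  J4=27  J5=22  J6=29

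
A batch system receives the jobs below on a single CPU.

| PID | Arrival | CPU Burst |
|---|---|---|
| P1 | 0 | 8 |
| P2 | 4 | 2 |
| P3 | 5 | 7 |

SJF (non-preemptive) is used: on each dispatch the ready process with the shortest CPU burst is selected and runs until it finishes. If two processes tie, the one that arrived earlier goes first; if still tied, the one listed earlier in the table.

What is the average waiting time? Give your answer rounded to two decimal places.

3.00

Schedule: | P1 0-8 | P2 8-10 | P3 10-17 |
Completion: P1=8  P2=10  P3=17
Waiting times: P1=0, P2=4, P3=5
Average waiting = (0+4+5) / 3 = 9/3 = 3.00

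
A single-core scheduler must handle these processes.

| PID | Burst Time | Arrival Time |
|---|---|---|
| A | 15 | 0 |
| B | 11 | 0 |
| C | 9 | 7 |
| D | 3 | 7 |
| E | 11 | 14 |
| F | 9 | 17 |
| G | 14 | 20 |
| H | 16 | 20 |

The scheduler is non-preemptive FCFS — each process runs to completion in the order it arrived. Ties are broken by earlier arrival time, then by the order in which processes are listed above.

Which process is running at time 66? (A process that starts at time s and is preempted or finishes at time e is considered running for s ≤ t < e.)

G

Timeline: | A 0-15 | B 15-26 | C 26-35 | D 35-38 | E 38-49 | F 49-58 | G 58-72 | H 72-88 |
Completion: A=15  B=26  C=35  D=38  E=49  F=58  G=72  H=88
Turnaround (C−A): A=15  B=26  C=28  D=31  E=35  F=41  G=52  H=68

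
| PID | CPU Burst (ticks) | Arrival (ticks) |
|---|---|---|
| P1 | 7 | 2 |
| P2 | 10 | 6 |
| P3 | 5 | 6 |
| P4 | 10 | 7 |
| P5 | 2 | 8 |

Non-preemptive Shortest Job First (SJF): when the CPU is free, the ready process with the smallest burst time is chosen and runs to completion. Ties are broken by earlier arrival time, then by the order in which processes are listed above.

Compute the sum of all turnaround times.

69

Gantt: | idle 0-2 | P1 2-9 | P5 9-11 | P3 11-16 | P2 16-26 | P4 26-36 |
Completion: P1=9  P2=26  P3=16  P4=36  P5=11
Turnaround (C−A): P1=7  P2=20  P3=10  P4=29  P5=3
Turnaround = completion − arrival: P1=7, P2=20, P3=10, P4=29, P5=3
Total turnaround = 7 + 20 + 10 + 29 + 3 = 69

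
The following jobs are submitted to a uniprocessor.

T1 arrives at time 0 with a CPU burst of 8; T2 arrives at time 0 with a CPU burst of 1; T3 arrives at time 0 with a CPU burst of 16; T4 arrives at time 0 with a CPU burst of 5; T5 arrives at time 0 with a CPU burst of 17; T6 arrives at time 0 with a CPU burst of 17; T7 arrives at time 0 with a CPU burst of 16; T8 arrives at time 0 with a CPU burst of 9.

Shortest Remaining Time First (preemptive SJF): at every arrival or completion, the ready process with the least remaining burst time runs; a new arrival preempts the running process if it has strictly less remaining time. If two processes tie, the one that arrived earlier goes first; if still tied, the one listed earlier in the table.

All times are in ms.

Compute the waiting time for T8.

14

Gantt: | T2 0-1 | T4 1-6 | T1 6-14 | T8 14-23 | T3 23-39 | T7 39-55 | T5 55-72 | T6 72-89 |
Completion: T1=14  T2=1  T3=39  T4=6  T5=72  T6=89  T7=55  T8=23
Waiting(T8) = turnaround − burst = 23 − 9 = 14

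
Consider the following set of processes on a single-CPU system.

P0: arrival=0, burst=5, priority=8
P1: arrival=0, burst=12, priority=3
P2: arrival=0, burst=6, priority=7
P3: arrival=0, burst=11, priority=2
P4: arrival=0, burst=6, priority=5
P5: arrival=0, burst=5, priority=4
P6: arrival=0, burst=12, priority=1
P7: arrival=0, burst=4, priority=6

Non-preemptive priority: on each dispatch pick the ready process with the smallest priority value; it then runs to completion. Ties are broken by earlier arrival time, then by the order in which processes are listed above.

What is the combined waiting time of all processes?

262

Timeline: | P6 0-12 | P3 12-23 | P1 23-35 | P5 35-40 | P4 40-46 | P7 46-50 | P2 50-56 | P0 56-61 |
Completion: P0=61  P1=35  P2=56  P3=23  P4=46  P5=40  P6=12  P7=50
Turnaround (C−A): P0=61  P1=35  P2=56  P3=23  P4=46  P5=40  P6=12  P7=50
Waiting = turnaround − burst: P0=56, P1=23, P2=50, P3=12, P4=40, P5=35, P6=0, P7=46
Total waiting = 56 + 23 + 50 + 12 + 40 + 35 + 0 + 46 = 262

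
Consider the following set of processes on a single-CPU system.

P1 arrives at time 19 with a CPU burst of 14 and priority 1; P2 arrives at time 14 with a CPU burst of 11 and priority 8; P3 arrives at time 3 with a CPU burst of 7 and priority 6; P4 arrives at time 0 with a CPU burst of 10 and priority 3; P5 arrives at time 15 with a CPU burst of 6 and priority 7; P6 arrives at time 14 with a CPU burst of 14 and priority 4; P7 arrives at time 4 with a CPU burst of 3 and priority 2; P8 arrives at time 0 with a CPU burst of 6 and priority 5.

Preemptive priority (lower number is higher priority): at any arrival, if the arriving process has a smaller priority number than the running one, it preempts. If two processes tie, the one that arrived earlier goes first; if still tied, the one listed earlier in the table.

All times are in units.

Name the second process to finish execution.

P4

Timeline: | P4 0-4 | P7 4-7 | P4 7-13 | P8 13-14 | P6 14-19 | P1 19-33 | P6 33-42 | P8 42-47 | P3 47-54 | P5 54-60 | P2 60-71 |
Completion: P1=33  P2=71  P3=54  P4=13  P5=60  P6=42  P7=7  P8=47
Turnaround (C−A): P1=14  P2=57  P3=51  P4=13  P5=45  P6=28  P7=3  P8=47
Finish order: P7 → P4 → P1 → P6 → P8 → P3 → P5 → P2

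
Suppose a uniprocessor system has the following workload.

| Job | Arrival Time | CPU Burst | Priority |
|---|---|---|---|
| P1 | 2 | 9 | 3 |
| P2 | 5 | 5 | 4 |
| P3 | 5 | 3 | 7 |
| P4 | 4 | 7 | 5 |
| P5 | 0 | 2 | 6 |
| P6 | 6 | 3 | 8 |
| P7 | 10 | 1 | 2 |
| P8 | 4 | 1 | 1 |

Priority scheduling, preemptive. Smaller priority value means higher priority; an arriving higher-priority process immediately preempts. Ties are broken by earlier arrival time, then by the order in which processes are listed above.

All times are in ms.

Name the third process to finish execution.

P7

Schedule: | P5 0-2 | P1 2-4 | P8 4-5 | P1 5-10 | P7 10-11 | P1 11-13 | P2 13-18 | P4 18-25 | P3 25-28 | P6 28-31 |
Completion: P1=13  P2=18  P3=28  P4=25  P5=2  P6=31  P7=11  P8=5
Turnaround (C−A): P1=11  P2=13  P3=23  P4=21  P5=2  P6=25  P7=1  P8=1
Finish order: P5 → P8 → P7 → P1 → P2 → P4 → P3 → P6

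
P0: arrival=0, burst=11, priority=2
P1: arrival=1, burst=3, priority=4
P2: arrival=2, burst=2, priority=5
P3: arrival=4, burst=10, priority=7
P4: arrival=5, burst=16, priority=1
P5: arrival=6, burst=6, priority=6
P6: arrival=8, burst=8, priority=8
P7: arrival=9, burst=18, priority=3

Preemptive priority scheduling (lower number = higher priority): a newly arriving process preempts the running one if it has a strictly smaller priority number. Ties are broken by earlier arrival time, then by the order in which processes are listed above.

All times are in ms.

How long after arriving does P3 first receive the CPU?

Gantt: | P0 0-5 | P4 5-21 | P0 21-27 | P7 27-45 | P1 45-48 | P2 48-50 | P5 50-56 | P3 56-66 | P6 66-74 |
Completion: P0=27  P1=48  P2=50  P3=66  P4=21  P5=56  P6=74  P7=45
Turnaround (C−A): P0=27  P1=47  P2=48  P3=62  P4=16  P5=50  P6=66  P7=36
Response(P3) = first start − arrival = 56 − 4 = 52

52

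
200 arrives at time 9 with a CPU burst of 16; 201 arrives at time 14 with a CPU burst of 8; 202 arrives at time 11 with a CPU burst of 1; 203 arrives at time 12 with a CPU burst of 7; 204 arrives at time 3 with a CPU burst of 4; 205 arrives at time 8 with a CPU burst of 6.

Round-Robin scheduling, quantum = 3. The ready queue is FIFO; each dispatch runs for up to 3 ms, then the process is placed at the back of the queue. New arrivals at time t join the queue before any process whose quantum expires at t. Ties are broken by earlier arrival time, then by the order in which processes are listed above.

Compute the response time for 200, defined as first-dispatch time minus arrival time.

2

Timeline: | idle 0-3 | 204 3-7 | idle 7-8 | 205 8-11 | 200 11-14 | 202 14-15 | 205 15-18 | 203 18-21 | 201 21-24 | 200 24-27 | 203 27-30 | 201 30-33 | 200 33-36 | 203 36-37 | 201 37-39 | 200 39-46 |
Completion: 200=46  201=39  202=15  203=37  204=7  205=18
Response(200) = first start − arrival = 11 − 9 = 2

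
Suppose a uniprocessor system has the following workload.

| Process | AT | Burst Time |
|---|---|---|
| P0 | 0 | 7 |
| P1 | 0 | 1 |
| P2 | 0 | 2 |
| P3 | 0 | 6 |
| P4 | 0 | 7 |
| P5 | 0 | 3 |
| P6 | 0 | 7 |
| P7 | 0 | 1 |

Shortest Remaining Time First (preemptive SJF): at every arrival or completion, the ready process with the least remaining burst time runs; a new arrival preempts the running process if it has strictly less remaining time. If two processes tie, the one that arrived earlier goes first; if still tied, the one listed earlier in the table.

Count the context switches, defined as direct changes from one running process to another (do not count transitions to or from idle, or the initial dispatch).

7

Schedule: | P1 0-1 | P7 1-2 | P2 2-4 | P5 4-7 | P3 7-13 | P0 13-20 | P4 20-27 | P6 27-34 |
Completion: P0=20  P1=1  P2=4  P3=13  P4=27  P5=7  P6=34  P7=2
Turnaround (C−A): P0=20  P1=1  P2=4  P3=13  P4=27  P5=7  P6=34  P7=2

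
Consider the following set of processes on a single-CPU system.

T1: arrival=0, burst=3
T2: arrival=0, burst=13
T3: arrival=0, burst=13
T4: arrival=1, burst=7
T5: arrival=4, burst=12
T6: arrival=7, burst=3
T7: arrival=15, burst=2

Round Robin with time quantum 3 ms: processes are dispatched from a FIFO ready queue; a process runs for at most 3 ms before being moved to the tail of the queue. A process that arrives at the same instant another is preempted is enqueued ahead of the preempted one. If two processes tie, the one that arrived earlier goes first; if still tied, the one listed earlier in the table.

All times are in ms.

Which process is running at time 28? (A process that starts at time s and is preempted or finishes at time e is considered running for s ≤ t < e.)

T7

Gantt: | T1 0-3 | T2 3-6 | T3 6-9 | T4 9-12 | T5 12-15 | T2 15-18 | T6 18-21 | T3 21-24 | T4 24-27 | T7 27-29 | T5 29-32 | T2 32-35 | T3 35-38 | T4 38-39 | T5 39-42 | T2 42-45 | T3 45-48 | T5 48-51 | T2 51-52 | T3 52-53 |
Completion: T1=3  T2=52  T3=53  T4=39  T5=51  T6=21  T7=29
Turnaround (C−A): T1=3  T2=52  T3=53  T4=38  T5=47  T6=14  T7=14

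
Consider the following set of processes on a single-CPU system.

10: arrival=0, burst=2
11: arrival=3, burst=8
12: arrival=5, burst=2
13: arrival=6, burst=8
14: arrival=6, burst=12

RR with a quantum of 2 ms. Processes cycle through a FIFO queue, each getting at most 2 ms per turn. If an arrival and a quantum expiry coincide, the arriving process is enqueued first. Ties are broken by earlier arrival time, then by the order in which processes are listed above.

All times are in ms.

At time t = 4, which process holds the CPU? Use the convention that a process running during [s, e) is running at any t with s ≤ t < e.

Timeline: | 10 0-2 | idle 2-3 | 11 3-5 | 12 5-7 | 11 7-9 | 13 9-11 | 14 11-13 | 11 13-15 | 13 15-17 | 14 17-19 | 11 19-21 | 13 21-23 | 14 23-25 | 13 25-27 | 14 27-33 |
Completion: 10=2  11=21  12=7  13=27  14=33
Turnaround (C−A): 10=2  11=18  12=2  13=21  14=27

11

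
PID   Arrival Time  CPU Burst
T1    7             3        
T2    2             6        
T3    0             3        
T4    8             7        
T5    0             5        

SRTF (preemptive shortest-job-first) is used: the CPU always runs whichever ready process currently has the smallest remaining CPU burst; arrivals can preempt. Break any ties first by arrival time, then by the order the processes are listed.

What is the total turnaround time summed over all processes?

Gantt: | T3 0-3 | T5 3-8 | T1 8-11 | T2 11-17 | T4 17-24 |
Completion: T1=11  T2=17  T3=3  T4=24  T5=8
Turnaround = completion − arrival: T1=4, T2=15, T3=3, T4=16, T5=8
Total turnaround = 4 + 15 + 3 + 16 + 8 = 46

46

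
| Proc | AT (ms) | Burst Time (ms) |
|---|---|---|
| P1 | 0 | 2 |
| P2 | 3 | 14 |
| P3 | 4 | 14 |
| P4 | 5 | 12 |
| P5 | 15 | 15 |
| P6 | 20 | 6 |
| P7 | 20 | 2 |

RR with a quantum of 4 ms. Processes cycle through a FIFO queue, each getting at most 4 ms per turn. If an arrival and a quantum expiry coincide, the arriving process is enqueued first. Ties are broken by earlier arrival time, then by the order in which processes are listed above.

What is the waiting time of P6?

Gantt: | P1 0-2 | idle 2-3 | P2 3-7 | P3 7-11 | P4 11-15 | P2 15-19 | P3 19-23 | P5 23-27 | P4 27-31 | P2 31-35 | P6 35-39 | P7 39-41 | P3 41-45 | P5 45-49 | P4 49-53 | P2 53-55 | P6 55-57 | P3 57-59 | P5 59-66 |
Completion: P1=2  P2=55  P3=59  P4=53  P5=66  P6=57  P7=41
Waiting(P6) = turnaround − burst = 37 − 6 = 31

31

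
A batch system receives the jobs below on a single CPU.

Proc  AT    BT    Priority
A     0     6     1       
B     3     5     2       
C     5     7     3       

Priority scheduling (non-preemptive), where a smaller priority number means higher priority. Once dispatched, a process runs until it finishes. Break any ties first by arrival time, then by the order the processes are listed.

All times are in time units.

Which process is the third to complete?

C

Schedule: | A 0-6 | B 6-11 | C 11-18 |
Completion: A=6  B=11  C=18
Finish order: A → B → C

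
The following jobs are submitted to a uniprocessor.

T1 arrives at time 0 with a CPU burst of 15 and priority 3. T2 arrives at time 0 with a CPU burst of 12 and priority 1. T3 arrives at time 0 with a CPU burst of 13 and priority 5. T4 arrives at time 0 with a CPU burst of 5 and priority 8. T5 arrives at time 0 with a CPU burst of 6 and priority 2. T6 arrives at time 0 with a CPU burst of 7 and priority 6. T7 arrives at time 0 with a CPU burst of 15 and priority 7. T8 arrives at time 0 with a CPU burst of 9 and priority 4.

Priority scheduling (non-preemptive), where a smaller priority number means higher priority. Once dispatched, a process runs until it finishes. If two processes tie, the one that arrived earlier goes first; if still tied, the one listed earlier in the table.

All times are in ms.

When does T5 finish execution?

Schedule: | T2 0-12 | T5 12-18 | T1 18-33 | T8 33-42 | T3 42-55 | T6 55-62 | T7 62-77 | T4 77-82 |
Completion: T1=33  T2=12  T3=55  T4=82  T5=18  T6=62  T7=77  T8=42

18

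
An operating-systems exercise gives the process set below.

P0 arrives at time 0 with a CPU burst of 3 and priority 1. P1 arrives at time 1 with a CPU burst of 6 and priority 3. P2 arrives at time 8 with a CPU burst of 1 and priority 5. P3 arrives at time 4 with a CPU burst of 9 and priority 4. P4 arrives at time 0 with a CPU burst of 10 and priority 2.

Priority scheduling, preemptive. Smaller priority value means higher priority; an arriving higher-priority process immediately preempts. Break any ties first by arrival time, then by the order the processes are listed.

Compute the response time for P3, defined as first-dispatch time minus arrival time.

15

Gantt: | P0 0-3 | P4 3-13 | P1 13-19 | P3 19-28 | P2 28-29 |
Completion: P0=3  P1=19  P2=29  P3=28  P4=13
Turnaround (C−A): P0=3  P1=18  P2=21  P3=24  P4=13
Response(P3) = first start − arrival = 19 − 4 = 15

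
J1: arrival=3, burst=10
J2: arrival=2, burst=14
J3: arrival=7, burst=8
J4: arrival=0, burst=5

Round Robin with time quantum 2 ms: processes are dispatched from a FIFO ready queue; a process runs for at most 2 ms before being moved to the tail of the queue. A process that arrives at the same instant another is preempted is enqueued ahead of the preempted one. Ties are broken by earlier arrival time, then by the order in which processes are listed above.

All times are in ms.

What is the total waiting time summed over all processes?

Timeline: | J4 0-2 | J2 2-4 | J4 4-6 | J1 6-8 | J2 8-10 | J4 10-11 | J3 11-13 | J1 13-15 | J2 15-17 | J3 17-19 | J1 19-21 | J2 21-23 | J3 23-25 | J1 25-27 | J2 27-29 | J3 29-31 | J1 31-33 | J2 33-37 |
Completion: J1=33  J2=37  J3=31  J4=11
Turnaround (C−A): J1=30  J2=35  J3=24  J4=11
Waiting = turnaround − burst: J1=20, J2=21, J3=16, J4=6
Total waiting = 20 + 21 + 16 + 6 = 63

63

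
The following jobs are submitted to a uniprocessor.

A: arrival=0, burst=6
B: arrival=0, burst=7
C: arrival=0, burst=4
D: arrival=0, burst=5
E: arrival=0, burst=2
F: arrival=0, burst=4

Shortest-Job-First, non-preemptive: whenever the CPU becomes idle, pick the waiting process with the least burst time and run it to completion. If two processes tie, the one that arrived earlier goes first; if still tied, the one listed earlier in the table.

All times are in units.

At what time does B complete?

28

Gantt: | E 0-2 | C 2-6 | F 6-10 | D 10-15 | A 15-21 | B 21-28 |
Completion: A=21  B=28  C=6  D=15  E=2  F=10
Turnaround (C−A): A=21  B=28  C=6  D=15  E=2  F=10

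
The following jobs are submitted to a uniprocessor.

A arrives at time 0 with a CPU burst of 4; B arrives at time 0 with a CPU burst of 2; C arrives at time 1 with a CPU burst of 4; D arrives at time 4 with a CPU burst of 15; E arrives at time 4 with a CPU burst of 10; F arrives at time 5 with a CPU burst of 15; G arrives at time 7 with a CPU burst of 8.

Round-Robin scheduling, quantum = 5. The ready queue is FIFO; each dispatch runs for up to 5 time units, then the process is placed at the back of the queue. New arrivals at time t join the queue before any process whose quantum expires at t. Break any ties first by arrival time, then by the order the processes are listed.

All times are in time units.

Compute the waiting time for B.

4

Gantt: | A 0-4 | B 4-6 | C 6-10 | D 10-15 | E 15-20 | F 20-25 | G 25-30 | D 30-35 | E 35-40 | F 40-45 | G 45-48 | D 48-53 | F 53-58 |
Completion: A=4  B=6  C=10  D=53  E=40  F=58  G=48
Turnaround (C−A): A=4  B=6  C=9  D=49  E=36  F=53  G=41
Waiting(B) = turnaround − burst = 6 − 2 = 4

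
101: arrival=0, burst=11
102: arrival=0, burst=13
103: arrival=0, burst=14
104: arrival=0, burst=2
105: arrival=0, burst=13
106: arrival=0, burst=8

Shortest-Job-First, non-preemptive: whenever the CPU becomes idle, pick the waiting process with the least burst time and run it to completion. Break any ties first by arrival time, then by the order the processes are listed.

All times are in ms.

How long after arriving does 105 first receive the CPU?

34

Gantt: | 104 0-2 | 106 2-10 | 101 10-21 | 102 21-34 | 105 34-47 | 103 47-61 |
Completion: 101=21  102=34  103=61  104=2  105=47  106=10
Turnaround (C−A): 101=21  102=34  103=61  104=2  105=47  106=10
Response(105) = first start − arrival = 34 − 0 = 34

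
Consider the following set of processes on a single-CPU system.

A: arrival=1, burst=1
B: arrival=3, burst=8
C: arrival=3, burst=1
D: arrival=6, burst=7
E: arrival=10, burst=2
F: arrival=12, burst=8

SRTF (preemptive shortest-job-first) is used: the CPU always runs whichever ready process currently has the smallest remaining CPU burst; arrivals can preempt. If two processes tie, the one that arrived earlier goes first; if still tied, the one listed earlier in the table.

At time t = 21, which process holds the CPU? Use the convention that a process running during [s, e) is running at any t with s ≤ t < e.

Timeline: | idle 0-1 | A 1-2 | idle 2-3 | C 3-4 | B 4-12 | E 12-14 | D 14-21 | F 21-29 |
Completion: A=2  B=12  C=4  D=21  E=14  F=29
Turnaround (C−A): A=1  B=9  C=1  D=15  E=4  F=17

F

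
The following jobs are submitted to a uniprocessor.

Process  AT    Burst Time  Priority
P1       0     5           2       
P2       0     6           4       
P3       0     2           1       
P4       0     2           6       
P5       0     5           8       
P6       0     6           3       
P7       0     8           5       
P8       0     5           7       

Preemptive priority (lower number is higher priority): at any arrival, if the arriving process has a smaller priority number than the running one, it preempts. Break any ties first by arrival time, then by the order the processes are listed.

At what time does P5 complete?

39

Timeline: | P3 0-2 | P1 2-7 | P6 7-13 | P2 13-19 | P7 19-27 | P4 27-29 | P8 29-34 | P5 34-39 |
Completion: P1=7  P2=19  P3=2  P4=29  P5=39  P6=13  P7=27  P8=34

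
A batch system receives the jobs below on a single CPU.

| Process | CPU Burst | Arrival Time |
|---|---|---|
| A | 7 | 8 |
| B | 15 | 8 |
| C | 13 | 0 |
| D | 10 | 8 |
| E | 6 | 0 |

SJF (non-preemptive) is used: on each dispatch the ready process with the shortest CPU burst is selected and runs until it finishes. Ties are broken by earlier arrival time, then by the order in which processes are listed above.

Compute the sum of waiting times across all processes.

63

Schedule: | E 0-6 | C 6-19 | A 19-26 | D 26-36 | B 36-51 |
Completion: A=26  B=51  C=19  D=36  E=6
Waiting = turnaround − burst: A=11, B=28, C=6, D=18, E=0
Total waiting = 11 + 28 + 6 + 18 + 0 = 63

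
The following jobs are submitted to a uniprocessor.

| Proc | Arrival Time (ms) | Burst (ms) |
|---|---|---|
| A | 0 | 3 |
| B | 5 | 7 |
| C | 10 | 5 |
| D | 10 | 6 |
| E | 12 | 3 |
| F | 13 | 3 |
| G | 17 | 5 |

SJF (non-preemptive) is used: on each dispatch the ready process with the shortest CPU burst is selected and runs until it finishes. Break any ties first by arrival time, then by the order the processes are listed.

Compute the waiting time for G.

Schedule: | A 0-3 | idle 3-5 | B 5-12 | E 12-15 | F 15-18 | C 18-23 | G 23-28 | D 28-34 |
Completion: A=3  B=12  C=23  D=34  E=15  F=18  G=28
Waiting(G) = turnaround − burst = 11 − 5 = 6

6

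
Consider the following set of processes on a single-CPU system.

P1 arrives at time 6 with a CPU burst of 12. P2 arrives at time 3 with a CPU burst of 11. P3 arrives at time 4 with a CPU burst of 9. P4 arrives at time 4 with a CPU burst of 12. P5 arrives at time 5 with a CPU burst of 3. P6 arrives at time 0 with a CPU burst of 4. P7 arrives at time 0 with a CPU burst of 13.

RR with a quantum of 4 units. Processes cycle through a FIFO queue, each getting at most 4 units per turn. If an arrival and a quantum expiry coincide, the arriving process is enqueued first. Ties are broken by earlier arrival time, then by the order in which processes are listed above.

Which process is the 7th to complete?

Gantt: | P6 0-4 | P7 4-8 | P2 8-12 | P3 12-16 | P4 16-20 | P5 20-23 | P1 23-27 | P7 27-31 | P2 31-35 | P3 35-39 | P4 39-43 | P1 43-47 | P7 47-51 | P2 51-54 | P3 54-55 | P4 55-59 | P1 59-63 | P7 63-64 |
Completion: P1=63  P2=54  P3=55  P4=59  P5=23  P6=4  P7=64
Finish order: P6 → P5 → P2 → P3 → P4 → P1 → P7

P7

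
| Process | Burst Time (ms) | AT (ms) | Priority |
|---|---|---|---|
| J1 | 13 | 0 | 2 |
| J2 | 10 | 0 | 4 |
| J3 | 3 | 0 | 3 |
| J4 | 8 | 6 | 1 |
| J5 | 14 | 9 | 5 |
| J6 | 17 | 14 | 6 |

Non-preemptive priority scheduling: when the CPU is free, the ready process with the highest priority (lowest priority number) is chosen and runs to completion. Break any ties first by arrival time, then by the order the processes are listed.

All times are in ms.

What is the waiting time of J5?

Timeline: | J1 0-13 | J4 13-21 | J3 21-24 | J2 24-34 | J5 34-48 | J6 48-65 |
Completion: J1=13  J2=34  J3=24  J4=21  J5=48  J6=65
Turnaround (C−A): J1=13  J2=34  J3=24  J4=15  J5=39  J6=51
Waiting(J5) = turnaround − burst = 39 − 14 = 25

25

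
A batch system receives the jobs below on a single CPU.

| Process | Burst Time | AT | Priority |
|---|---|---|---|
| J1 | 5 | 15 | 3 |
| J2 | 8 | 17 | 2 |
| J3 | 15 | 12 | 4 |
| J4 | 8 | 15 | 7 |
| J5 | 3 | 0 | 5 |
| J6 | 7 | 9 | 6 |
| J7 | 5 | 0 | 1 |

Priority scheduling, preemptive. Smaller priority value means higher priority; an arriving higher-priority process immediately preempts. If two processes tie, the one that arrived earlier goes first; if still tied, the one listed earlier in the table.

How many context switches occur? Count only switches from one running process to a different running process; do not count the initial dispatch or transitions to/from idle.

Schedule: | J7 0-5 | J5 5-8 | idle 8-9 | J6 9-12 | J3 12-15 | J1 15-17 | J2 17-25 | J1 25-28 | J3 28-40 | J6 40-44 | J4 44-52 |
Completion: J1=28  J2=25  J3=40  J4=52  J5=8  J6=44  J7=5
Turnaround (C−A): J1=13  J2=8  J3=28  J4=37  J5=8  J6=35  J7=5

8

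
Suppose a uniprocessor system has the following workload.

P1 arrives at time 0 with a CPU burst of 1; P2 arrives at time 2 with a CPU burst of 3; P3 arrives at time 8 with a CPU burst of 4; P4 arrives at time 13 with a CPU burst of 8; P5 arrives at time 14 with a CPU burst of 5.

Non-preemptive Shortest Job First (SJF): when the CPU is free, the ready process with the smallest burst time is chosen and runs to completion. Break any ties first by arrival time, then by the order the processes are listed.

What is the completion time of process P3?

Schedule: | P1 0-1 | idle 1-2 | P2 2-5 | idle 5-8 | P3 8-12 | idle 12-13 | P4 13-21 | P5 21-26 |
Completion: P1=1  P2=5  P3=12  P4=21  P5=26

12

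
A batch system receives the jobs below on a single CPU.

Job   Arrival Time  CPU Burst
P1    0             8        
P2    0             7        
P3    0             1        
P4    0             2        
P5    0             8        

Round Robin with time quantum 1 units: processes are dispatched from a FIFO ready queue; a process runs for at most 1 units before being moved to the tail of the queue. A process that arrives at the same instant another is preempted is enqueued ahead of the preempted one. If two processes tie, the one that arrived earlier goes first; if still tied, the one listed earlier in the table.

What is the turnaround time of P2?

23

Timeline: | P1 0-1 | P2 1-2 | P3 2-3 | P4 3-4 | P5 4-5 | P1 5-6 | P2 6-7 | P4 7-8 | P5 8-9 | P1 9-10 | P2 10-11 | P5 11-12 | P1 12-13 | P2 13-14 | P5 14-15 | P1 15-16 | P2 16-17 | P5 17-18 | P1 18-19 | P2 19-20 | P5 20-21 | P1 21-22 | P2 22-23 | P5 23-24 | P1 24-25 | P5 25-26 |
Completion: P1=25  P2=23  P3=3  P4=8  P5=26
Turnaround(P2) = completion − arrival = 23 − 0 = 23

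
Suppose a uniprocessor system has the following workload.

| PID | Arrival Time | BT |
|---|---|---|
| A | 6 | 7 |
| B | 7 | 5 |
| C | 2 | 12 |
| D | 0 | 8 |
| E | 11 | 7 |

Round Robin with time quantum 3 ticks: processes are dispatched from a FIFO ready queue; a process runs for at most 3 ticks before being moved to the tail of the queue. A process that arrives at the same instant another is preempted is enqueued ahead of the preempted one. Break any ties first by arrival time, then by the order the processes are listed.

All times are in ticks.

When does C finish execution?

Schedule: | D 0-3 | C 3-6 | D 6-9 | A 9-12 | C 12-15 | B 15-18 | D 18-20 | E 20-23 | A 23-26 | C 26-29 | B 29-31 | E 31-34 | A 34-35 | C 35-38 | E 38-39 |
Completion: A=35  B=31  C=38  D=20  E=39

38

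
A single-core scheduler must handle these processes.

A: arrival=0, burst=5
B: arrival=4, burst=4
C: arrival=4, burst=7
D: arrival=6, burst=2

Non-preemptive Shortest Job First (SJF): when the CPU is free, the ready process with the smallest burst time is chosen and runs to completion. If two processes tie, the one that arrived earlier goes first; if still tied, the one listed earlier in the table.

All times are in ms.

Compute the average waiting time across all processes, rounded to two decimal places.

2.75

Timeline: | A 0-5 | B 5-9 | D 9-11 | C 11-18 |
Completion: A=5  B=9  C=18  D=11
Turnaround (C−A): A=5  B=5  C=14  D=5
Waiting times: A=0, B=1, C=7, D=3
Average waiting = (0+1+7+3) / 4 = 11/4 = 2.75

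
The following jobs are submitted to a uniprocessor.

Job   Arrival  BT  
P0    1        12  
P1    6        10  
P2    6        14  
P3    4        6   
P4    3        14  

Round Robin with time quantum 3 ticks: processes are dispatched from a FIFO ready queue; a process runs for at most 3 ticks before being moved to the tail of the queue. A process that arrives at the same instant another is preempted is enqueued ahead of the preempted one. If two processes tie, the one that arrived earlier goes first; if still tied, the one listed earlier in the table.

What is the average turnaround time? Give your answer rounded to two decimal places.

41.40

Timeline: | idle 0-1 | P0 1-4 | P4 4-7 | P3 7-10 | P0 10-13 | P1 13-16 | P2 16-19 | P4 19-22 | P3 22-25 | P0 25-28 | P1 28-31 | P2 31-34 | P4 34-37 | P0 37-40 | P1 40-43 | P2 43-46 | P4 46-49 | P1 49-50 | P2 50-53 | P4 53-55 | P2 55-57 |
Completion: P0=40  P1=50  P2=57  P3=25  P4=55
Turnaround (C−A): P0=39  P1=44  P2=51  P3=21  P4=52
Turnaround times: P0=39, P1=44, P2=51, P3=21, P4=52
Average turnaround = (39+44+51+21+52) / 5 = 207/5 = 41.40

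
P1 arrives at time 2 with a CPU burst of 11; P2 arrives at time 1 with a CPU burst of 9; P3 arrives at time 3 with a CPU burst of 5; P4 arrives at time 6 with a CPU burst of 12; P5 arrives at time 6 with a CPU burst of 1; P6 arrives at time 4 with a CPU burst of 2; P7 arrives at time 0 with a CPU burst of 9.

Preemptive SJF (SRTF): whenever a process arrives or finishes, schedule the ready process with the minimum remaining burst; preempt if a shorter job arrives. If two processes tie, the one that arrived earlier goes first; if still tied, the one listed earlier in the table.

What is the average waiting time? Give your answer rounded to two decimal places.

Schedule: | P7 0-3 | P3 3-4 | P6 4-6 | P5 6-7 | P3 7-11 | P7 11-17 | P2 17-26 | P1 26-37 | P4 37-49 |
Completion: P1=37  P2=26  P3=11  P4=49  P5=7  P6=6  P7=17
Turnaround (C−A): P1=35  P2=25  P3=8  P4=43  P5=1  P6=2  P7=17
Waiting times: P1=24, P2=16, P3=3, P4=31, P5=0, P6=0, P7=8
Average waiting = (24+16+3+31+0+0+8) / 7 = 82/7 = 11.71

11.71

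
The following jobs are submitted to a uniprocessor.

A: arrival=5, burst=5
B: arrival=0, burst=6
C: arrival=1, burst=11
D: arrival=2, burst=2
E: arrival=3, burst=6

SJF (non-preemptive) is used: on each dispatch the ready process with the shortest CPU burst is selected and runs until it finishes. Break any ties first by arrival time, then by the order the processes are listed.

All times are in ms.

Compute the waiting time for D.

Timeline: | B 0-6 | D 6-8 | A 8-13 | E 13-19 | C 19-30 |
Completion: A=13  B=6  C=30  D=8  E=19
Waiting(D) = turnaround − burst = 6 − 2 = 4

4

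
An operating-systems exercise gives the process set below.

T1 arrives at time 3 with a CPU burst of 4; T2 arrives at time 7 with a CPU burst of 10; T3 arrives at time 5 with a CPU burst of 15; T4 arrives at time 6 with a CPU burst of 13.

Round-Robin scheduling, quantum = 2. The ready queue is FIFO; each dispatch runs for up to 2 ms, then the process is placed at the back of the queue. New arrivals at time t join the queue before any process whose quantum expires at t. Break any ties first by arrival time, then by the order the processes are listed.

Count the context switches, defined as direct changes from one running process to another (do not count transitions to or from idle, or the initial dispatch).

Gantt: | idle 0-3 | T1 3-5 | T3 5-7 | T1 7-9 | T4 9-11 | T2 11-13 | T3 13-15 | T4 15-17 | T2 17-19 | T3 19-21 | T4 21-23 | T2 23-25 | T3 25-27 | T4 27-29 | T2 29-31 | T3 31-33 | T4 33-35 | T2 35-37 | T3 37-39 | T4 39-41 | T3 41-43 | T4 43-44 | T3 44-45 |
Completion: T1=9  T2=37  T3=45  T4=44
Turnaround (C−A): T1=6  T2=30  T3=40  T4=38

21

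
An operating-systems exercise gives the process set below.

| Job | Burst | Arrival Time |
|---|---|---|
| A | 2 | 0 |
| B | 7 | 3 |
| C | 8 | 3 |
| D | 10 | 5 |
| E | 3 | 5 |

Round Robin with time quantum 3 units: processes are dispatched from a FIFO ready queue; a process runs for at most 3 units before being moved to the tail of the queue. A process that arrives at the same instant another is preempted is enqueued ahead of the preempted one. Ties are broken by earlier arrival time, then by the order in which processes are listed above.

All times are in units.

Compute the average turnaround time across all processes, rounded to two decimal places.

Timeline: | A 0-2 | idle 2-3 | B 3-6 | C 6-9 | D 9-12 | E 12-15 | B 15-18 | C 18-21 | D 21-24 | B 24-25 | C 25-27 | D 27-31 |
Completion: A=2  B=25  C=27  D=31  E=15
Turnaround (C−A): A=2  B=22  C=24  D=26  E=10
Turnaround times: A=2, B=22, C=24, D=26, E=10
Average turnaround = (2+22+24+26+10) / 5 = 84/5 = 16.80

16.80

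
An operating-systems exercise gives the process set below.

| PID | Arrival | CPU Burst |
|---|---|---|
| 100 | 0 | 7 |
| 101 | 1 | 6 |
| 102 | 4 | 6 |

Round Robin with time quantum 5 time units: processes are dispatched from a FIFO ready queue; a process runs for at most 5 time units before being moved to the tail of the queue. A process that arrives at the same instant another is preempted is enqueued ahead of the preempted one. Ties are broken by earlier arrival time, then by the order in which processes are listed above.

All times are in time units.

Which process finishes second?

Schedule: | 100 0-5 | 101 5-10 | 102 10-15 | 100 15-17 | 101 17-18 | 102 18-19 |
Completion: 100=17  101=18  102=19
Turnaround (C−A): 100=17  101=17  102=15
Finish order: 100 → 101 → 102

101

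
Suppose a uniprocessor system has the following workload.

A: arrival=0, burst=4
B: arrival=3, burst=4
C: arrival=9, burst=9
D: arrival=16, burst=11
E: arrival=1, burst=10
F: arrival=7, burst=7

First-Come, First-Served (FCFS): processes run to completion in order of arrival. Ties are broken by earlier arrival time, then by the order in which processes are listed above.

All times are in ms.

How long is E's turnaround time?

13

Gantt: | A 0-4 | E 4-14 | B 14-18 | F 18-25 | C 25-34 | D 34-45 |
Completion: A=4  B=18  C=34  D=45  E=14  F=25
Turnaround(E) = completion − arrival = 14 − 1 = 13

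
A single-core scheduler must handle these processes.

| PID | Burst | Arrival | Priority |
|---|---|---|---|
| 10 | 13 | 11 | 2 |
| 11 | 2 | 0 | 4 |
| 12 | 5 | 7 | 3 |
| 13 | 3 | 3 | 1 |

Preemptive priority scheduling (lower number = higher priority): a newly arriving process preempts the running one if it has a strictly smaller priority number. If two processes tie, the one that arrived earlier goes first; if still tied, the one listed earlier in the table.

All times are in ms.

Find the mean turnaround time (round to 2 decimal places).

Schedule: | 11 0-2 | idle 2-3 | 13 3-6 | idle 6-7 | 12 7-11 | 10 11-24 | 12 24-25 |
Completion: 10=24  11=2  12=25  13=6
Turnaround (C−A): 10=13  11=2  12=18  13=3
Turnaround times: 10=13, 11=2, 12=18, 13=3
Average turnaround = (13+2+18+3) / 4 = 36/4 = 9.00

9.00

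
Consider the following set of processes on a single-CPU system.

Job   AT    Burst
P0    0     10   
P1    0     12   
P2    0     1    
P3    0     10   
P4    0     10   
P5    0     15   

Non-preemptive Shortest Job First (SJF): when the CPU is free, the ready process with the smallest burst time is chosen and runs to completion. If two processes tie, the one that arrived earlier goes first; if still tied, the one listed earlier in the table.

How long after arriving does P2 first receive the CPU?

0

Schedule: | P2 0-1 | P0 1-11 | P3 11-21 | P4 21-31 | P1 31-43 | P5 43-58 |
Completion: P0=11  P1=43  P2=1  P3=21  P4=31  P5=58
Response(P2) = first start − arrival = 0 − 0 = 0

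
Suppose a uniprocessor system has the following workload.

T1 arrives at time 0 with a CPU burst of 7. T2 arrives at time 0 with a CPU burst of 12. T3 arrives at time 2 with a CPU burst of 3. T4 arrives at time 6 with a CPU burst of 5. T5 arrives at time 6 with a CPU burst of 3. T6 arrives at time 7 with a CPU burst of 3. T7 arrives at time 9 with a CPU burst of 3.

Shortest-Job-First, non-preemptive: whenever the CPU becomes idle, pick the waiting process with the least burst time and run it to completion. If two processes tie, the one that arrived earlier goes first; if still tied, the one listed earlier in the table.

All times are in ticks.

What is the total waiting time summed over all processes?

Timeline: | T1 0-7 | T3 7-10 | T5 10-13 | T6 13-16 | T7 16-19 | T4 19-24 | T2 24-36 |
Completion: T1=7  T2=36  T3=10  T4=24  T5=13  T6=16  T7=19
Waiting = turnaround − burst: T1=0, T2=24, T3=5, T4=13, T5=4, T6=6, T7=7
Total waiting = 0 + 24 + 5 + 13 + 4 + 6 + 7 = 59

59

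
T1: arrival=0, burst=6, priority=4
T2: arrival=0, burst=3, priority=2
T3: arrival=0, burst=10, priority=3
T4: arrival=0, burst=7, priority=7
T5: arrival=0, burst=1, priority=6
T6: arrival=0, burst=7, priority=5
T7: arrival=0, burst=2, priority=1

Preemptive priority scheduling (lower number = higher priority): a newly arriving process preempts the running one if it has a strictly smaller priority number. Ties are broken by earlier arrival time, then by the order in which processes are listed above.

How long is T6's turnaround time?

28

Schedule: | T7 0-2 | T2 2-5 | T3 5-15 | T1 15-21 | T6 21-28 | T5 28-29 | T4 29-36 |
Completion: T1=21  T2=5  T3=15  T4=36  T5=29  T6=28  T7=2
Turnaround (C−A): T1=21  T2=5  T3=15  T4=36  T5=29  T6=28  T7=2
Turnaround(T6) = completion − arrival = 28 − 0 = 28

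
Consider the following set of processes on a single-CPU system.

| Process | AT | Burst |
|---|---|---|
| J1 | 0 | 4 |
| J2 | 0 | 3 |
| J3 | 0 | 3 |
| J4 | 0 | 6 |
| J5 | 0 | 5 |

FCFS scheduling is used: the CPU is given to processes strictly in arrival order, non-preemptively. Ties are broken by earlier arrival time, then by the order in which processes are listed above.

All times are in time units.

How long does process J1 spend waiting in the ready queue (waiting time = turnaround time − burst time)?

0

Timeline: | J1 0-4 | J2 4-7 | J3 7-10 | J4 10-16 | J5 16-21 |
Completion: J1=4  J2=7  J3=10  J4=16  J5=21
Turnaround (C−A): J1=4  J2=7  J3=10  J4=16  J5=21
Waiting(J1) = turnaround − burst = 4 − 4 = 0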